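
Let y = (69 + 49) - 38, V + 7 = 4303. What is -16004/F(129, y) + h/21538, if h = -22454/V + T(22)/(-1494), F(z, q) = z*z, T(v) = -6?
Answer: -20489649015431/21299818753224 ≈ -0.96196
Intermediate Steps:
V = 4296 (V = -7 + 4303 = 4296)
y = 80 (y = 118 - 38 = 80)
F(z, q) = z²
h = -310375/59428 (h = -22454/4296 - 6/(-1494) = -22454*1/4296 - 6*(-1/1494) = -11227/2148 + 1/249 = -310375/59428 ≈ -5.2227)
-16004/F(129, y) + h/21538 = -16004/(129²) - 310375/59428/21538 = -16004/16641 - 310375/59428*1/21538 = -16004*1/16641 - 310375/1279960264 = -16004/16641 - 310375/1279960264 = -20489649015431/21299818753224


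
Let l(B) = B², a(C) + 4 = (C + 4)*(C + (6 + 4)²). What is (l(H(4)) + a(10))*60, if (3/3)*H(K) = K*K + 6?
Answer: 121200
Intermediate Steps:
a(C) = -4 + (4 + C)*(100 + C) (a(C) = -4 + (C + 4)*(C + (6 + 4)²) = -4 + (4 + C)*(C + 10²) = -4 + (4 + C)*(C + 100) = -4 + (4 + C)*(100 + C))
H(K) = 6 + K² (H(K) = K*K + 6 = K² + 6 = 6 + K²)
(l(H(4)) + a(10))*60 = ((6 + 4²)² + (396 + 10² + 104*10))*60 = ((6 + 16)² + (396 + 100 + 1040))*60 = (22² + 1536)*60 = (484 + 1536)*60 = 2020*60 = 121200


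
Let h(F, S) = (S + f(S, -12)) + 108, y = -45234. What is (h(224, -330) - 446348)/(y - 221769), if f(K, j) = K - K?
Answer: 446570/267003 ≈ 1.6725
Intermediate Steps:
f(K, j) = 0
h(F, S) = 108 + S (h(F, S) = (S + 0) + 108 = S + 108 = 108 + S)
(h(224, -330) - 446348)/(y - 221769) = ((108 - 330) - 446348)/(-45234 - 221769) = (-222 - 446348)/(-267003) = -446570*(-1/267003) = 446570/267003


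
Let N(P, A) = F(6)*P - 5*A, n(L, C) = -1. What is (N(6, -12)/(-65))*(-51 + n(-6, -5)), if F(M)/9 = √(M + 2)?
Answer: 48 + 432*√2/5 ≈ 170.19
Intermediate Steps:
F(M) = 9*√(2 + M) (F(M) = 9*√(M + 2) = 9*√(2 + M))
N(P, A) = -5*A + 18*P*√2 (N(P, A) = (9*√(2 + 6))*P - 5*A = (9*√8)*P - 5*A = (9*(2*√2))*P - 5*A = (18*√2)*P - 5*A = 18*P*√2 - 5*A = -5*A + 18*P*√2)
(N(6, -12)/(-65))*(-51 + n(-6, -5)) = ((-5*(-12) + 18*6*√2)/(-65))*(-51 - 1) = ((60 + 108*√2)*(-1/65))*(-52) = (-12/13 - 108*√2/65)*(-52) = 48 + 432*√2/5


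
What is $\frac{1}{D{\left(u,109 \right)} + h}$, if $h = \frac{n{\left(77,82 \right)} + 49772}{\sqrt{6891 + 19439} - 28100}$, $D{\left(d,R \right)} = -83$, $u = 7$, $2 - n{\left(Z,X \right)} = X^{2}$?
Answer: $- \frac{6674514961}{564210623513} + \frac{4305 \sqrt{26330}}{564210623513} \approx -0.011829$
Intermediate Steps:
$n{\left(Z,X \right)} = 2 - X^{2}$
$h = \frac{43050}{-28100 + \sqrt{26330}}$ ($h = \frac{\left(2 - 82^{2}\right) + 49772}{\sqrt{6891 + 19439} - 28100} = \frac{\left(2 - 6724\right) + 49772}{\sqrt{26330} - 28100} = \frac{\left(2 - 6724\right) + 49772}{-28100 + \sqrt{26330}} = \frac{-6722 + 49772}{-28100 + \sqrt{26330}} = \frac{43050}{-28100 + \sqrt{26330}} \approx -1.5409$)
$\frac{1}{D{\left(u,109 \right)} + h} = \frac{1}{-83 - \left(\frac{120970500}{78958367} + \frac{4305 \sqrt{26330}}{78958367}\right)} = \frac{1}{- \frac{6674514961}{78958367} - \frac{4305 \sqrt{26330}}{78958367}}$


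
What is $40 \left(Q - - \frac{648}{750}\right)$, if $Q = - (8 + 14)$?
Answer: $- \frac{21136}{25} \approx -845.44$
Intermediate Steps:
$Q = -22$ ($Q = \left(-1\right) 22 = -22$)
$40 \left(Q - - \frac{648}{750}\right) = 40 \left(-22 - - \frac{648}{750}\right) = 40 \left(-22 - \left(-648\right) \frac{1}{750}\right) = 40 \left(-22 - - \frac{108}{125}\right) = 40 \left(-22 + \frac{108}{125}\right) = 40 \left(- \frac{2642}{125}\right) = - \frac{21136}{25}$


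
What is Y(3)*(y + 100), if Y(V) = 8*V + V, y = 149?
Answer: 6723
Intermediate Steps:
Y(V) = 9*V
Y(3)*(y + 100) = (9*3)*(149 + 100) = 27*249 = 6723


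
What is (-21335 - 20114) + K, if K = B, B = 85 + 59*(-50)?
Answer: -44314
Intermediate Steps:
B = -2865 (B = 85 - 2950 = -2865)
K = -2865
(-21335 - 20114) + K = (-21335 - 20114) - 2865 = -41449 - 2865 = -44314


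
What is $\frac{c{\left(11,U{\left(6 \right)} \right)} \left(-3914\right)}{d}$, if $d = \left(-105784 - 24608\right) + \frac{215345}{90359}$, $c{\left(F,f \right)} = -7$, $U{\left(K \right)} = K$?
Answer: $- \frac{2475655882}{11781875383} \approx -0.21012$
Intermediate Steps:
$d = - \frac{11781875383}{90359}$ ($d = -130392 + 215345 \cdot \frac{1}{90359} = -130392 + \frac{215345}{90359} = - \frac{11781875383}{90359} \approx -1.3039 \cdot 10^{5}$)
$\frac{c{\left(11,U{\left(6 \right)} \right)} \left(-3914\right)}{d} = \frac{\left(-7\right) \left(-3914\right)}{- \frac{11781875383}{90359}} = 27398 \left(- \frac{90359}{11781875383}\right) = - \frac{2475655882}{11781875383}$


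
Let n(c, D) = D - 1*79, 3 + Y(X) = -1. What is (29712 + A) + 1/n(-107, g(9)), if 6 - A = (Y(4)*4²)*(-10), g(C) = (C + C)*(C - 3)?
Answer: 843263/29 ≈ 29078.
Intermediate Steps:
Y(X) = -4 (Y(X) = -3 - 1 = -4)
g(C) = 2*C*(-3 + C) (g(C) = (2*C)*(-3 + C) = 2*C*(-3 + C))
n(c, D) = -79 + D (n(c, D) = D - 79 = -79 + D)
A = -634 (A = 6 - (-4*4²)*(-10) = 6 - (-4*16)*(-10) = 6 - (-64)*(-10) = 6 - 1*640 = 6 - 640 = -634)
(29712 + A) + 1/n(-107, g(9)) = (29712 - 634) + 1/(-79 + 2*9*(-3 + 9)) = 29078 + 1/(-79 + 2*9*6) = 29078 + 1/(-79 + 108) = 29078 + 1/29 = 843263/29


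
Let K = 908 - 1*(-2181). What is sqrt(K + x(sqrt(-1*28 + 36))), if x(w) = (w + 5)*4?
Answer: sqrt(3109 + 8*sqrt(2)) ≈ 55.860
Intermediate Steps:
K = 3089 (K = 908 + 2181 = 3089)
x(w) = 20 + 4*w (x(w) = (5 + w)*4 = 20 + 4*w)
sqrt(K + x(sqrt(-1*28 + 36))) = sqrt(3089 + (20 + 4*sqrt(-1*28 + 36))) = sqrt(3089 + (20 + 4*sqrt(-28 + 36))) = sqrt(3089 + (20 + 4*sqrt(8))) = sqrt(3089 + (20 + 4*(2*sqrt(2)))) = sqrt(3089 + (20 + 8*sqrt(2))) = sqrt(3109 + 8*sqrt(2))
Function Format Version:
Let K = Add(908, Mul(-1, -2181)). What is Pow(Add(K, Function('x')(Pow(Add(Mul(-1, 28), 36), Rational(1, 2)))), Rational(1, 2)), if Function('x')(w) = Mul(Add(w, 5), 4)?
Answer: Pow(Add(3109, Mul(8, Pow(2, Rational(1, 2)))), Rational(1, 2)) ≈ 55.860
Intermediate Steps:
K = 3089 (K = Add(908, 2181) = 3089)
Function('x')(w) = Add(20, Mul(4, w)) (Function('x')(w) = Mul(Add(5, w), 4) = Add(20, Mul(4, w)))
Pow(Add(K, Function('x')(Pow(Add(Mul(-1, 28), 36), Rational(1, 2)))), Rational(1, 2)) = Pow(Add(3089, Add(20, Mul(4, Pow(Add(Mul(-1, 28), 36), Rational(1, 2))))), Rational(1, 2)) = Pow(Add(3089, Add(20, Mul(4, Pow(Add(-28, 36), Rational(1, 2))))), Rational(1, 2)) = Pow(Add(3089, Add(20, Mul(4, Pow(8, Rational(1, 2))))), Rational(1, 2)) = Pow(Add(3089, Add(20, Mul(4, Mul(2, Pow(2, Rational(1, 2)))))), Rational(1, 2)) = Pow(Add(3089, Add(20, Mul(8, Pow(2, Rational(1, 2))))), Rational(1, 2)) = Pow(Add(3109, Mul(8, Pow(2, Rational(1, 2)))), Rational(1, 2))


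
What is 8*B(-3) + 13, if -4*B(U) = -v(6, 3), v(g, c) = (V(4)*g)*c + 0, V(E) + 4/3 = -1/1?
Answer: -71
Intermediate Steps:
V(E) = -7/3 (V(E) = -4/3 - 1/1 = -4/3 - 1*1 = -4/3 - 1 = -7/3)
v(g, c) = -7*c*g/3 (v(g, c) = (-7*g/3)*c + 0 = -7*c*g/3 + 0 = -7*c*g/3)
B(U) = -21/2 (B(U) = -(-1)*(-7/3*3*6)/4 = -(-1)*(-42)/4 = -1/4*42 = -21/2)
8*B(-3) + 13 = 8*(-21/2) + 13 = -84 + 13 = -71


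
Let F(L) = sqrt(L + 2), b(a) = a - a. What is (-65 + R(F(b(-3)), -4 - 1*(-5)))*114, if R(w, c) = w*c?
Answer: -7410 + 114*sqrt(2) ≈ -7248.8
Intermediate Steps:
b(a) = 0
F(L) = sqrt(2 + L)
R(w, c) = c*w
(-65 + R(F(b(-3)), -4 - 1*(-5)))*114 = (-65 + (-4 - 1*(-5))*sqrt(2 + 0))*114 = (-65 + (-4 + 5)*sqrt(2))*114 = (-65 + 1*sqrt(2))*114 = (-65 + sqrt(2))*114 = -7410 + 114*sqrt(2)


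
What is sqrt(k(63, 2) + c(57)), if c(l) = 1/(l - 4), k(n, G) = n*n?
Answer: sqrt(11148974)/53 ≈ 63.000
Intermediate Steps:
k(n, G) = n**2
c(l) = 1/(-4 + l)
sqrt(k(63, 2) + c(57)) = sqrt(63**2 + 1/(-4 + 57)) = sqrt(3969 + 1/53) = sqrt(210358/53) = sqrt(11148974)/53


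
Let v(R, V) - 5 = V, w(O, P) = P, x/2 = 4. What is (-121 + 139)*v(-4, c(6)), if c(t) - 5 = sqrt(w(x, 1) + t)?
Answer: 180 + 18*sqrt(7) ≈ 227.62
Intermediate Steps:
x = 8 (x = 2*4 = 8)
c(t) = 5 + sqrt(1 + t)
v(R, V) = 5 + V
(-121 + 139)*v(-4, c(6)) = (-121 + 139)*(5 + (5 + sqrt(1 + 6))) = 18*(5 + (5 + sqrt(7))) = 18*(10 + sqrt(7)) = 180 + 18*sqrt(7)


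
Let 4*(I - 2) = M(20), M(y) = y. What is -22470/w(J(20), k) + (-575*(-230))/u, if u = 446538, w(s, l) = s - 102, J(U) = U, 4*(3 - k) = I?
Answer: 2511138340/9154029 ≈ 274.32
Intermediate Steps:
I = 7 (I = 2 + (¼)*20 = 2 + 5 = 7)
k = 5/4 (k = 3 - ¼*7 = 3 - 7/4 = 5/4 ≈ 1.2500)
w(s, l) = -102 + s
-22470/w(J(20), k) + (-575*(-230))/u = -22470/(-102 + 20) - 575*(-230)/446538 = -22470/(-82) + 132250*(1/446538) = -22470*(-1/82) + 66125/223269 = 11235/41 + 66125/223269 = 2511138340/9154029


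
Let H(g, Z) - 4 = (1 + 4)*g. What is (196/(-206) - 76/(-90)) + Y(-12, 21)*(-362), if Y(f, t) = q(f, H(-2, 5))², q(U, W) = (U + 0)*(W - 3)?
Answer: -19570676176/4635 ≈ -4.2224e+6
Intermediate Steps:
H(g, Z) = 4 + 5*g (H(g, Z) = 4 + (1 + 4)*g = 4 + 5*g)
q(U, W) = U*(-3 + W)
Y(f, t) = 81*f² (Y(f, t) = (f*(-3 + (4 + 5*(-2))))² = (f*(-3 + (4 - 10)))² = (f*(-3 - 6))² = (f*(-9))² = (-9*f)² = 81*f²)
(196/(-206) - 76/(-90)) + Y(-12, 21)*(-362) = (196/(-206) - 76/(-90)) + (81*(-12)²)*(-362) = (196*(-1/206) - 76*(-1/90)) + (81*144)*(-362) = (-98/103 + 38/45) + 11664*(-362) = -496/4635 - 4222368 = -19570676176/4635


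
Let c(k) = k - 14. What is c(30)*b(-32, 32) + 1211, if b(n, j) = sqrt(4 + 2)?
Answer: 1211 + 16*sqrt(6) ≈ 1250.2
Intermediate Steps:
b(n, j) = sqrt(6)
c(k) = -14 + k
c(30)*b(-32, 32) + 1211 = (-14 + 30)*sqrt(6) + 1211 = 16*sqrt(6) + 1211 = 1211 + 16*sqrt(6)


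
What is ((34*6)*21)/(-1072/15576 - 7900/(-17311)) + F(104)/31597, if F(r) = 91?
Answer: 120060441692639/10860742019 ≈ 11055.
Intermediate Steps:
((34*6)*21)/(-1072/15576 - 7900/(-17311)) + F(104)/31597 = ((34*6)*21)/(-1072/15576 - 7900/(-17311)) + 91/31597 = (204*21)/(-1072*1/15576 - 7900*(-1/17311)) + 91*(1/31597) = 4284/(-134/1947 + 7900/17311) + 91/31597 = 4284/(13061626/33704517) + 91/31597 = 4284*(33704517/13061626) + 91/31597 = 72195075414/6530813 + 91/31597 = 120060441692639/10860742019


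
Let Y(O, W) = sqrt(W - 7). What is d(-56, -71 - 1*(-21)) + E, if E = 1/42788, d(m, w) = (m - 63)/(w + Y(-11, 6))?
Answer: 254591101/107012788 + 119*I/2501 ≈ 2.3791 + 0.047581*I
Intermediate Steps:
Y(O, W) = sqrt(-7 + W)
d(m, w) = (-63 + m)/(I + w) (d(m, w) = (m - 63)/(w + sqrt(-7 + 6)) = (-63 + m)/(w + sqrt(-1)) = (-63 + m)/(w + I) = (-63 + m)/(I + w))
E = 1/42788 ≈ 2.3371e-5
d(-56, -71 - 1*(-21)) + E = (-63 - 56)/(I + (-71 - 1*(-21))) + 1/42788 = -119/(I + (-71 + 21)) + 1/42788 = -119/(I - 50) + 1/42788 = -119/(-50 + I) + 1/42788 = ((-50 - I)/2501)*(-119) + 1/42788 = -119*(-50 - I)/2501 + 1/42788 = 1/42788 - 119*(-50 - I)/2501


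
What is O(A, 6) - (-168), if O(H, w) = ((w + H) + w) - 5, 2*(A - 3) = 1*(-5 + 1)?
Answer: 176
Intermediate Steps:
A = 1 (A = 3 + (1*(-5 + 1))/2 = 3 + (1*(-4))/2 = 3 + (½)*(-4) = 3 - 2 = 1)
O(H, w) = -5 + H + 2*w (O(H, w) = ((H + w) + w) - 5 = (H + 2*w) - 5 = -5 + H + 2*w)
O(A, 6) - (-168) = (-5 + 1 + 2*6) - (-168) = (-5 + 1 + 12) - 42*(-4) = 8 + 168 = 176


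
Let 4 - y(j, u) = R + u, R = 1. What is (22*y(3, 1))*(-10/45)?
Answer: -88/9 ≈ -9.7778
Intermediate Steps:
y(j, u) = 3 - u (y(j, u) = 4 - (1 + u) = 4 + (-1 - u) = 3 - u)
(22*y(3, 1))*(-10/45) = (22*(3 - 1*1))*(-10/45) = (22*(3 - 1))*(-10*1/45) = (22*2)*(-2/9) = 44*(-2/9) = -88/9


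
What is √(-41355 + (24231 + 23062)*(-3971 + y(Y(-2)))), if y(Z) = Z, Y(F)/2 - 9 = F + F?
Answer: 4*I*√11710558 ≈ 13688.0*I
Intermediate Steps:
Y(F) = 18 + 4*F (Y(F) = 18 + 2*(F + F) = 18 + 2*(2*F) = 18 + 4*F)
√(-41355 + (24231 + 23062)*(-3971 + y(Y(-2)))) = √(-41355 + (24231 + 23062)*(-3971 + (18 + 4*(-2)))) = √(-41355 + 47293*(-3971 + (18 - 8))) = √(-41355 + 47293*(-3971 + 10)) = √(-41355 + 47293*(-3961)) = √(-41355 - 187327573) = √(-187368928) = 4*I*√11710558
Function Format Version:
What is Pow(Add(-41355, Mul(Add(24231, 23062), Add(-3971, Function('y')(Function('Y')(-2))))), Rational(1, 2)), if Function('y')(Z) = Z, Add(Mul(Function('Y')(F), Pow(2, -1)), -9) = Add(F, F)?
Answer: Mul(4, I, Pow(11710558, Rational(1, 2))) ≈ Mul(13688., I)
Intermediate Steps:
Function('Y')(F) = Add(18, Mul(4, F)) (Function('Y')(F) = Add(18, Mul(2, Add(F, F))) = Add(18, Mul(2, Mul(2, F))) = Add(18, Mul(4, F)))
Pow(Add(-41355, Mul(Add(24231, 23062), Add(-3971, Function('y')(Function('Y')(-2))))), Rational(1, 2)) = Pow(Add(-41355, Mul(Add(24231, 23062), Add(-3971, Add(18, Mul(4, -2))))), Rational(1, 2)) = Pow(Add(-41355, Mul(47293, Add(-3971, Add(18, -8)))), Rational(1, 2)) = Pow(Add(-41355, Mul(47293, Add(-3971, 10))), Rational(1, 2)) = Pow(Add(-41355, Mul(47293, -3961)), Rational(1, 2)) = Pow(Add(-41355, -187327573), Rational(1, 2)) = Pow(-187368928, Rational(1, 2)) = Mul(4, I, Pow(11710558, Rational(1, 2)))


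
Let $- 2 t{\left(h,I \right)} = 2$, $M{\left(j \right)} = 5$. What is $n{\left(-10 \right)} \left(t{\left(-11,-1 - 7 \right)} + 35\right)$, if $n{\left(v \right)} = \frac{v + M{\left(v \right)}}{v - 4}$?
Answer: $\frac{85}{7} \approx 12.143$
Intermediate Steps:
$t{\left(h,I \right)} = -1$ ($t{\left(h,I \right)} = \left(- \frac{1}{2}\right) 2 = -1$)
$n{\left(v \right)} = \frac{5 + v}{-4 + v}$ ($n{\left(v \right)} = \frac{v + 5}{v - 4} = \frac{5 + v}{-4 + v}$)
$n{\left(-10 \right)} \left(t{\left(-11,-1 - 7 \right)} + 35\right) = \frac{5 - 10}{-4 - 10} \left(-1 + 35\right) = \frac{1}{-14} \left(-5\right) 34 = \left(- \frac{1}{14}\right) \left(-5\right) 34 = \frac{5}{14} \cdot 34 = \frac{85}{7}$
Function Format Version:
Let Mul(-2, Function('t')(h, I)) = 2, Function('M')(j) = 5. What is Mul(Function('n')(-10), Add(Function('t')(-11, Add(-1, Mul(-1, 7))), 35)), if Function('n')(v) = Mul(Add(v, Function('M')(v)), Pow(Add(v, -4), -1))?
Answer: Rational(85, 7) ≈ 12.143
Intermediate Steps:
Function('t')(h, I) = -1 (Function('t')(h, I) = Mul(Rational(-1, 2), 2) = -1)
Function('n')(v) = Mul(Pow(Add(-4, v), -1), Add(5, v)) (Function('n')(v) = Mul(Add(v, 5), Pow(Add(v, -4), -1)) = Mul(Add(5, v), Pow(Add(-4, v), -1)) = Mul(Pow(Add(-4, v), -1), Add(5, v)))
Mul(Function('n')(-10), Add(Function('t')(-11, Add(-1, Mul(-1, 7))), 35)) = Mul(Mul(Pow(Add(-4, -10), -1), Add(5, -10)), Add(-1, 35)) = Mul(Mul(Pow(-14, -1), -5), 34) = Mul(Mul(Rational(-1, 14), -5), 34) = Mul(Rational(5, 14), 34) = Rational(85, 7)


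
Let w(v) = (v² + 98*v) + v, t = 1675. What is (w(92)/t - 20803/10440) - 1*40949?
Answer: -143185311269/3497400 ≈ -40941.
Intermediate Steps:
w(v) = v² + 99*v
(w(92)/t - 20803/10440) - 1*40949 = ((92*(99 + 92))/1675 - 20803/10440) - 1*40949 = ((92*191)*(1/1675) - 20803*1/10440) - 40949 = (17572*(1/1675) - 20803/10440) - 40949 = (17572/1675 - 20803/10440) - 40949 = 29721331/3497400 - 40949 = -143185311269/3497400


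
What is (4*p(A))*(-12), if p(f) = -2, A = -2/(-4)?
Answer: 96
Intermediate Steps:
A = 1/2 (A = -2*(-1/4) = 1/2 ≈ 0.50000)
(4*p(A))*(-12) = (4*(-2))*(-12) = -8*(-12) = 96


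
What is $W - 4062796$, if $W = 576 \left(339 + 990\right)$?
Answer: $-3297292$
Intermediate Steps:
$W = 765504$ ($W = 576 \cdot 1329 = 765504$)
$W - 4062796 = 765504 - 4062796 = -3297292$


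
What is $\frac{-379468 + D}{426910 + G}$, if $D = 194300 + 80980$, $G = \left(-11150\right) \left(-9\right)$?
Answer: $- \frac{26047}{131815} \approx -0.1976$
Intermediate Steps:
$G = 100350$
$D = 275280$
$\frac{-379468 + D}{426910 + G} = \frac{-379468 + 275280}{426910 + 100350} = - \frac{104188}{527260} = \left(-104188\right) \frac{1}{527260} = - \frac{26047}{131815}$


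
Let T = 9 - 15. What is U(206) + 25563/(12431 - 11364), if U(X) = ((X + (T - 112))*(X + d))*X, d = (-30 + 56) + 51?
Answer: 5473974571/1067 ≈ 5.1302e+6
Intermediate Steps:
T = -6
d = 77 (d = 26 + 51 = 77)
U(X) = X*(-118 + X)*(77 + X) (U(X) = ((X + (-6 - 112))*(X + 77))*X = ((X - 118)*(77 + X))*X = ((-118 + X)*(77 + X))*X = X*(-118 + X)*(77 + X))
U(206) + 25563/(12431 - 11364) = 206*(-9086 + 206² - 41*206) + 25563/(12431 - 11364) = 206*(-9086 + 42436 - 8446) + 25563/1067 = 206*24904 + 25563*(1/1067) = 5130224 + 25563/1067 = 5473974571/1067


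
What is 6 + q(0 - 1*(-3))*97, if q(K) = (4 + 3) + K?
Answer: 976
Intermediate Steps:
q(K) = 7 + K
6 + q(0 - 1*(-3))*97 = 6 + (7 + (0 - 1*(-3)))*97 = 6 + (7 + (0 + 3))*97 = 6 + (7 + 3)*97 = 6 + 10*97 = 6 + 970 = 976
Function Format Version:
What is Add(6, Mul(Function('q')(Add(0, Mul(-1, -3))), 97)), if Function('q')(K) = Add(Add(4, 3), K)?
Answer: 976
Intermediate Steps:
Function('q')(K) = Add(7, K)
Add(6, Mul(Function('q')(Add(0, Mul(-1, -3))), 97)) = Add(6, Mul(Add(7, Add(0, Mul(-1, -3))), 97)) = Add(6, Mul(Add(7, Add(0, 3)), 97)) = Add(6, Mul(Add(7, 3), 97)) = Add(6, Mul(10, 97)) = Add(6, 970) = 976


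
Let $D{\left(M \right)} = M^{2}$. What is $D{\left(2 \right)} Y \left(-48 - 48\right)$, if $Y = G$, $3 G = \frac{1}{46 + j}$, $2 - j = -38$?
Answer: $- \frac{64}{43} \approx -1.4884$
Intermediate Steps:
$j = 40$ ($j = 2 - -38 = 2 + 38 = 40$)
$G = \frac{1}{258}$ ($G = \frac{1}{3 \left(46 + 40\right)} = \frac{1}{3 \cdot 86} = \frac{1}{3} \cdot \frac{1}{86} = \frac{1}{258} \approx 0.003876$)
$Y = \frac{1}{258} \approx 0.003876$
$D{\left(2 \right)} Y \left(-48 - 48\right) = 2^{2} \cdot \frac{1}{258} \left(-48 - 48\right) = 4 \cdot \frac{1}{258} \left(-96\right) = \frac{2}{129} \left(-96\right) = - \frac{64}{43}$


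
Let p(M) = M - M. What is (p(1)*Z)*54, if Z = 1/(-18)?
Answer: 0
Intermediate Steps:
Z = -1/18 ≈ -0.055556
p(M) = 0
(p(1)*Z)*54 = (0*(-1/18))*54 = 0*54 = 0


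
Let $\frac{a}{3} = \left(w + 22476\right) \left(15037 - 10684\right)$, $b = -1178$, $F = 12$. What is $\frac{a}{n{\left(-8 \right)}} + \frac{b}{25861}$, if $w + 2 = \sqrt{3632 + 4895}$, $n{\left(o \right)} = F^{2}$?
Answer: $\frac{421660673283}{206888} + \frac{1451 \sqrt{8527}}{16} \approx 2.0465 \cdot 10^{6}$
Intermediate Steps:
$n{\left(o \right)} = 144$ ($n{\left(o \right)} = 12^{2} = 144$)
$w = -2 + \sqrt{8527}$ ($w = -2 + \sqrt{3632 + 4895} = -2 + \sqrt{8527} \approx 90.342$)
$a = 293487966 + 13059 \sqrt{8527}$ ($a = 3 \left(\left(-2 + \sqrt{8527}\right) + 22476\right) \left(15037 - 10684\right) = 3 \left(22474 + \sqrt{8527}\right) 4353 = 3 \left(97829322 + 4353 \sqrt{8527}\right) = 293487966 + 13059 \sqrt{8527} \approx 2.9469 \cdot 10^{8}$)
$\frac{a}{n{\left(-8 \right)}} + \frac{b}{25861} = \frac{293487966 + 13059 \sqrt{8527}}{144} - \frac{1178}{25861} = \left(293487966 + 13059 \sqrt{8527}\right) \frac{1}{144} - \frac{1178}{25861} = \left(\frac{16304887}{8} + \frac{1451 \sqrt{8527}}{16}\right) - \frac{1178}{25861} = \frac{421660673283}{206888} + \frac{1451 \sqrt{8527}}{16}$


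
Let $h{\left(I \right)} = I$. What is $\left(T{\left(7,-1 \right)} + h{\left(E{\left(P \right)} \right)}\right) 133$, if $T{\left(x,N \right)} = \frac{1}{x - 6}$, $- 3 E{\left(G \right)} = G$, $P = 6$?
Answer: $-133$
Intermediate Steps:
$E{\left(G \right)} = - \frac{G}{3}$
$T{\left(x,N \right)} = \frac{1}{-6 + x}$
$\left(T{\left(7,-1 \right)} + h{\left(E{\left(P \right)} \right)}\right) 133 = \left(\frac{1}{-6 + 7} - 2\right) 133 = \left(1^{-1} - 2\right) 133 = \left(1 - 2\right) 133 = \left(-1\right) 133 = -133$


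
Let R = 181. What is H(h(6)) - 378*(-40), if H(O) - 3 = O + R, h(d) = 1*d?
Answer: 15310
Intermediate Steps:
h(d) = d
H(O) = 184 + O (H(O) = 3 + (O + 181) = 3 + (181 + O) = 184 + O)
H(h(6)) - 378*(-40) = (184 + 6) - 378*(-40) = 190 + 15120 = 15310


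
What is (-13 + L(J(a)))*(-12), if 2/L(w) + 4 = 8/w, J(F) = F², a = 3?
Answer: 1146/7 ≈ 163.71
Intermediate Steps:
L(w) = 2/(-4 + 8/w)
(-13 + L(J(a)))*(-12) = (-13 - 1*3²/(-4 + 2*3²))*(-12) = (-13 - 1*9/(-4 + 2*9))*(-12) = (-13 - 1*9/(-4 + 18))*(-12) = (-13 - 1*9/14)*(-12) = (-13 - 1*9*1/14)*(-12) = (-13 - 9/14)*(-12) = -191/14*(-12) = 1146/7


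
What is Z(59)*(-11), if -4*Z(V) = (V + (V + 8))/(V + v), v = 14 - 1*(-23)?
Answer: 231/64 ≈ 3.6094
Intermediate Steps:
v = 37 (v = 14 + 23 = 37)
Z(V) = -(8 + 2*V)/(4*(37 + V)) (Z(V) = -(V + (V + 8))/(4*(V + 37)) = -(V + (8 + V))/(4*(37 + V)) = -(8 + 2*V)/(4*(37 + V)))
Z(59)*(-11) = ((-4 - 1*59)/(2*(37 + 59)))*(-11) = ((½)*(-4 - 59)/96)*(-11) = ((½)*(1/96)*(-63))*(-11) = -21/64*(-11) = 231/64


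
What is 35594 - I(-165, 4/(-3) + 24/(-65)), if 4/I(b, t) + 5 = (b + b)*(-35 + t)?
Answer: 5602104014/157389 ≈ 35594.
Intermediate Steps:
I(b, t) = 4/(-5 + 2*b*(-35 + t)) (I(b, t) = 4/(-5 + (b + b)*(-35 + t)) = 4/(-5 + (2*b)*(-35 + t)) = 4/(-5 + 2*b*(-35 + t)))
35594 - I(-165, 4/(-3) + 24/(-65)) = 35594 - 4/(-5 - 70*(-165) + 2*(-165)*(4/(-3) + 24/(-65))) = 35594 - 4/(-5 + 11550 + 2*(-165)*(4*(-⅓) + 24*(-1/65))) = 35594 - 4/(-5 + 11550 + 2*(-165)*(-4/3 - 24/65)) = 35594 - 4/(-5 + 11550 + 2*(-165)*(-332/195)) = 35594 - 4/(-5 + 11550 + 7304/13) = 35594 - 4/157389/13 = 35594 - 4*13/157389 = 35594 - 1*52/157389 = 35594 - 52/157389 = 5602104014/157389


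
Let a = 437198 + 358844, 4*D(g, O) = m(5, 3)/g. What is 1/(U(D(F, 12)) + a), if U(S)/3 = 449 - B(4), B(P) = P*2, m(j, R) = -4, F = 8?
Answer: 1/797365 ≈ 1.2541e-6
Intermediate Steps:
D(g, O) = -1/g (D(g, O) = (-4/g)/4 = -1/g)
B(P) = 2*P
U(S) = 1323 (U(S) = 3*(449 - 2*4) = 3*(449 - 1*8) = 3*(449 - 8) = 3*441 = 1323)
a = 796042
1/(U(D(F, 12)) + a) = 1/(1323 + 796042) = 1/797365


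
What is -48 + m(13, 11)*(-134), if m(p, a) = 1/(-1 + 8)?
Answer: -470/7 ≈ -67.143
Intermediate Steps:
m(p, a) = ⅐ (m(p, a) = 1/7 = ⅐)
-48 + m(13, 11)*(-134) = -48 + (⅐)*(-134) = -48 - 134/7 = -470/7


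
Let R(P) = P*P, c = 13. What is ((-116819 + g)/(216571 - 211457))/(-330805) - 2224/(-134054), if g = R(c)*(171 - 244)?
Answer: 944934113726/56696020241395 ≈ 0.016667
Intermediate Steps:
R(P) = P²
g = -12337 (g = 13²*(171 - 244) = 169*(-73) = -12337)
((-116819 + g)/(216571 - 211457))/(-330805) - 2224/(-134054) = ((-116819 - 12337)/(216571 - 211457))/(-330805) - 2224/(-134054) = -129156/5114*(-1/330805) - 2224*(-1/134054) = -129156*1/5114*(-1/330805) + 1112/67027 = -64578/2557*(-1/330805) + 1112/67027 = 64578/845868385 + 1112/67027 = 944934113726/56696020241395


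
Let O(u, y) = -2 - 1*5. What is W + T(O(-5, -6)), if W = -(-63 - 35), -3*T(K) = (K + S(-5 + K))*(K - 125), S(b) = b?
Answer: -738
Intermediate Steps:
O(u, y) = -7 (O(u, y) = -2 - 5 = -7)
T(K) = -(-125 + K)*(-5 + 2*K)/3 (T(K) = -(K + (-5 + K))*(K - 125)/3 = -(-5 + 2*K)*(-125 + K)/3 = -(-125 + K)*(-5 + 2*K)/3)
W = 98 (W = -1*(-98) = 98)
W + T(O(-5, -6)) = 98 + (-625/3 + 85*(-7) - 2/3*(-7)**2) = 98 + (-625/3 - 595 - 2/3*49) = 98 + (-625/3 - 595 - 98/3) = 98 - 836 = -738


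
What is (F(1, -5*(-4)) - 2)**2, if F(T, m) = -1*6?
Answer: 64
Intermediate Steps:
F(T, m) = -6
(F(1, -5*(-4)) - 2)**2 = (-6 - 2)**2 = (-8)**2 = 64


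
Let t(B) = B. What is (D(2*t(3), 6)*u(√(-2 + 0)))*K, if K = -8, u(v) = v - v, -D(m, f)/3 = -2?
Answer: 0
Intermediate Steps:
D(m, f) = 6 (D(m, f) = -3*(-2) = 6)
u(v) = 0
(D(2*t(3), 6)*u(√(-2 + 0)))*K = (6*0)*(-8) = 0*(-8) = 0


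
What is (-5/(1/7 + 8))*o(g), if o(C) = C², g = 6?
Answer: -420/19 ≈ -22.105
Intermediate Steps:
(-5/(1/7 + 8))*o(g) = (-5/(1/7 + 8))*6² = (-5/(⅐ + 8))*36 = (-5/(57/7))*36 = ((7/57)*(-5))*36 = -35/57*36 = -420/19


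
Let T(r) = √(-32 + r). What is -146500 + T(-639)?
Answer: -146500 + I*√671 ≈ -1.465e+5 + 25.904*I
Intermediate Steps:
-146500 + T(-639) = -146500 + √(-32 - 639) = -146500 + √(-671) = -146500 + I*√671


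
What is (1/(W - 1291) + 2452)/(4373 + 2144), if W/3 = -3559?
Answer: 29345535/77995456 ≈ 0.37625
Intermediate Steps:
W = -10677 (W = 3*(-3559) = -10677)
(1/(W - 1291) + 2452)/(4373 + 2144) = (1/(-10677 - 1291) + 2452)/(4373 + 2144) = (1/(-11968) + 2452)/6517 = (-1/11968 + 2452)*(1/6517) = (29345535/11968)*(1/6517) = 29345535/77995456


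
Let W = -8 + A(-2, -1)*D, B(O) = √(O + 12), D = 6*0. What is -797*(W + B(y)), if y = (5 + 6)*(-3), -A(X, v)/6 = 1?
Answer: 6376 - 797*I*√21 ≈ 6376.0 - 3652.3*I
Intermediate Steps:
A(X, v) = -6 (A(X, v) = -6*1 = -6)
D = 0
y = -33 (y = 11*(-3) = -33)
B(O) = √(12 + O)
W = -8 (W = -8 - 6*0 = -8 + 0 = -8)
-797*(W + B(y)) = -797*(-8 + √(12 - 33)) = -797*(-8 + √(-21)) = -797*(-8 + I*√21) = 6376 - 797*I*√21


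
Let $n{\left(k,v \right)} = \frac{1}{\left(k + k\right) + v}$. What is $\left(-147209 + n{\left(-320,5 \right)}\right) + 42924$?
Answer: $- \frac{66220976}{635} \approx -1.0429 \cdot 10^{5}$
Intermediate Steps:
$n{\left(k,v \right)} = \frac{1}{v + 2 k}$ ($n{\left(k,v \right)} = \frac{1}{2 k + v} = \frac{1}{v + 2 k}$)
$\left(-147209 + n{\left(-320,5 \right)}\right) + 42924 = \left(-147209 + \frac{1}{5 + 2 \left(-320\right)}\right) + 42924 = \left(-147209 + \frac{1}{5 - 640}\right) + 42924 = \left(-147209 + \frac{1}{-635}\right) + 42924 = \left(-147209 - \frac{1}{635}\right) + 42924 = - \frac{93477716}{635} + 42924 = - \frac{66220976}{635}$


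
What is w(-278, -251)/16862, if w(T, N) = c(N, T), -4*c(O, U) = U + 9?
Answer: 269/67448 ≈ 0.0039883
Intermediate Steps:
c(O, U) = -9/4 - U/4 (c(O, U) = -(U + 9)/4 = -(9 + U)/4 = -9/4 - U/4)
w(T, N) = -9/4 - T/4
w(-278, -251)/16862 = (-9/4 - ¼*(-278))/16862 = (-9/4 + 139/2)*(1/16862) = (269/4)*(1/16862) = 269/67448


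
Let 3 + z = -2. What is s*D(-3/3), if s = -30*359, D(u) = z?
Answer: 53850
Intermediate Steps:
z = -5 (z = -3 - 2 = -5)
D(u) = -5
s = -10770
s*D(-3/3) = -10770*(-5) = 53850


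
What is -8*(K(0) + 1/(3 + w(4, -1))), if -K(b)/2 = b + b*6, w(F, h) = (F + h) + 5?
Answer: -8/11 ≈ -0.72727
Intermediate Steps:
w(F, h) = 5 + F + h
K(b) = -14*b (K(b) = -2*(b + b*6) = -2*(b + 6*b) = -14*b)
-8*(K(0) + 1/(3 + w(4, -1))) = -8*(-14*0 + 1/(3 + (5 + 4 - 1))) = -8*(0 + 1/(3 + 8)) = -8*(0 + 1/11) = -8*1/11 = -8/11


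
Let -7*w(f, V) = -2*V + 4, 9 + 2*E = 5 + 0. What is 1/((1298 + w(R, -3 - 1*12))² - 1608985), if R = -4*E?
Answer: 49/3098439 ≈ 1.5814e-5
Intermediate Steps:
E = -2 (E = -9/2 + (5 + 0)/2 = -9/2 + (½)*5 = -9/2 + 5/2 = -2)
R = 8 (R = -4*(-2) = 8)
w(f, V) = -4/7 + 2*V/7 (w(f, V) = -(-2*V + 4)/7 = -(4 - 2*V)/7 = -4/7 + 2*V/7)
1/((1298 + w(R, -3 - 1*12))² - 1608985) = 1/((1298 + (-4/7 + 2*(-3 - 1*12)/7))² - 1608985) = 1/((1298 + (-4/7 + 2*(-3 - 12)/7))² - 1608985) = 1/((1298 + (-4/7 + (2/7)*(-15)))² - 1608985) = 1/((1298 + (-4/7 - 30/7))² - 1608985) = 1/((1298 - 34/7)² - 1608985) = 1/((9052/7)² - 1608985) = 1/(81938704/49 - 1608985) = 1/(3098439/49) = 49/3098439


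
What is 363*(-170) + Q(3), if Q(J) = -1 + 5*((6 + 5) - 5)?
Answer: -61681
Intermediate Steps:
Q(J) = 29 (Q(J) = -1 + 5*(11 - 5) = -1 + 5*6 = -1 + 30 = 29)
363*(-170) + Q(3) = 363*(-170) + 29 = -61710 + 29 = -61681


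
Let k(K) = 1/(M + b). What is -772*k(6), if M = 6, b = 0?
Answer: -386/3 ≈ -128.67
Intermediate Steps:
k(K) = ⅙ (k(K) = 1/(6 + 0) = 1/6 = ⅙)
-772*k(6) = -772*⅙ = -386/3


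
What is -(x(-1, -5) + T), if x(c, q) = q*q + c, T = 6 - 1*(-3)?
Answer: -33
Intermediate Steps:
T = 9 (T = 6 + 3 = 9)
x(c, q) = c + q² (x(c, q) = q² + c = c + q²)
-(x(-1, -5) + T) = -((-1 + (-5)²) + 9) = -((-1 + 25) + 9) = -(24 + 9) = -1*33 = -33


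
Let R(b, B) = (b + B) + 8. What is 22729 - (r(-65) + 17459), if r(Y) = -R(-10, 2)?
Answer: 5270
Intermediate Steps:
R(b, B) = 8 + B + b (R(b, B) = (B + b) + 8 = 8 + B + b)
r(Y) = 0 (r(Y) = -(8 + 2 - 10) = -1*0 = 0)
22729 - (r(-65) + 17459) = 22729 - (0 + 17459) = 22729 - 1*17459 = 22729 - 17459 = 5270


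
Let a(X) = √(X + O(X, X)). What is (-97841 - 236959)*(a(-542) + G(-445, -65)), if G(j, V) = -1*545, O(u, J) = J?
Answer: 182466000 - 669600*I*√271 ≈ 1.8247e+8 - 1.1023e+7*I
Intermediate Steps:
G(j, V) = -545
a(X) = √2*√X (a(X) = √(X + X) = √(2*X) = √2*√X)
(-97841 - 236959)*(a(-542) + G(-445, -65)) = (-97841 - 236959)*(√2*√(-542) - 545) = -334800*(√2*(I*√542) - 545) = -334800*(2*I*√271 - 545) = -334800*(-545 + 2*I*√271) = 182466000 - 669600*I*√271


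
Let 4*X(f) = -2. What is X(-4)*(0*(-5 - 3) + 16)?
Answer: -8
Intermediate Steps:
X(f) = -½ (X(f) = (¼)*(-2) = -½)
X(-4)*(0*(-5 - 3) + 16) = -(0*(-5 - 3) + 16)/2 = -(0*(-8) + 16)/2 = -(0 + 16)/2 = -½*16 = -8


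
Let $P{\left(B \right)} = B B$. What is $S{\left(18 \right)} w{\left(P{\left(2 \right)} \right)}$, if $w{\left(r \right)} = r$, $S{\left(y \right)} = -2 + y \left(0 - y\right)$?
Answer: $-1304$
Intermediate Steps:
$S{\left(y \right)} = -2 - y^{2}$ ($S{\left(y \right)} = -2 + y \left(- y\right) = -2 - y^{2}$)
$P{\left(B \right)} = B^{2}$
$S{\left(18 \right)} w{\left(P{\left(2 \right)} \right)} = \left(-2 - 18^{2}\right) 2^{2} = \left(-2 - 324\right) 4 = \left(-326\right) 4 = -1304$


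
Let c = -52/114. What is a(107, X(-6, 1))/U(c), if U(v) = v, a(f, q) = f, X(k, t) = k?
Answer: -6099/26 ≈ -234.58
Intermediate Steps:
c = -26/57 (c = -52*1/114 = -26/57 ≈ -0.45614)
a(107, X(-6, 1))/U(c) = 107/(-26/57) = 107*(-57/26) = -6099/26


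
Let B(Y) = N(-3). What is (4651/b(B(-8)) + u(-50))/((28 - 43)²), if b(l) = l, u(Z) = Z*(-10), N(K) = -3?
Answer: -3151/675 ≈ -4.6682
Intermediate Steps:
B(Y) = -3
u(Z) = -10*Z
(4651/b(B(-8)) + u(-50))/((28 - 43)²) = (4651/(-3) - 10*(-50))/((28 - 43)²) = (4651*(-⅓) + 500)/((-15)²) = (-4651/3 + 500)/225 = -3151/3*1/225 = -3151/675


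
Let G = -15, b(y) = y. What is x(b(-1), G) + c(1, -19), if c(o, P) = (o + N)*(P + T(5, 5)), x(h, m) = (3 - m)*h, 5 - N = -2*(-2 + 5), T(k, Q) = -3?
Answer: -282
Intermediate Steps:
N = 11 (N = 5 - (-2)*(-2 + 5) = 5 - (-2)*3 = 5 - 1*(-6) = 5 + 6 = 11)
x(h, m) = h*(3 - m)
c(o, P) = (-3 + P)*(11 + o) (c(o, P) = (o + 11)*(P - 3) = (11 + o)*(-3 + P) = (-3 + P)*(11 + o))
x(b(-1), G) + c(1, -19) = -(3 - 1*(-15)) + (-33 - 3*1 + 11*(-19) - 19*1) = -(3 + 15) + (-33 - 3 - 209 - 19) = -1*18 - 264 = -18 - 264 = -282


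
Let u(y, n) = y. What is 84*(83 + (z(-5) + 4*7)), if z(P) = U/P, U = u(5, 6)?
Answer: 9240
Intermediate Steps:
U = 5
z(P) = 5/P
84*(83 + (z(-5) + 4*7)) = 84*(83 + (5/(-5) + 4*7)) = 84*(83 + (5*(-⅕) + 28)) = 84*(83 + (-1 + 28)) = 84*(83 + 27) = 84*110 = 9240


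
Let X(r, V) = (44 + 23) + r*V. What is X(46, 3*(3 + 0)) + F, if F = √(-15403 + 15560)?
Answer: 481 + √157 ≈ 493.53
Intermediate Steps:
X(r, V) = 67 + V*r
F = √157 ≈ 12.530
X(46, 3*(3 + 0)) + F = (67 + (3*(3 + 0))*46) + √157 = (67 + (3*3)*46) + √157 = (67 + 9*46) + √157 = (67 + 414) + √157 = 481 + √157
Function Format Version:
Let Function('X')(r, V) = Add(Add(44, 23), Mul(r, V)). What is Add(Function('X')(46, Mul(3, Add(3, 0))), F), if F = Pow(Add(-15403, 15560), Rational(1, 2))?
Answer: Add(481, Pow(157, Rational(1, 2))) ≈ 493.53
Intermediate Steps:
Function('X')(r, V) = Add(67, Mul(V, r))
F = Pow(157, Rational(1, 2)) ≈ 12.530
Add(Function('X')(46, Mul(3, Add(3, 0))), F) = Add(Add(67, Mul(Mul(3, Add(3, 0)), 46)), Pow(157, Rational(1, 2))) = Add(Add(67, Mul(Mul(3, 3), 46)), Pow(157, Rational(1, 2))) = Add(Add(67, Mul(9, 46)), Pow(157, Rational(1, 2))) = Add(Add(67, 414), Pow(157, Rational(1, 2))) = Add(481, Pow(157, Rational(1, 2)))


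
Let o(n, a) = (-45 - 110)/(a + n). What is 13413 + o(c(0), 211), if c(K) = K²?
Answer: 2829988/211 ≈ 13412.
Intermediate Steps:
o(n, a) = -155/(a + n)
13413 + o(c(0), 211) = 13413 - 155/(211 + 0²) = 13413 - 155/(211 + 0) = 13413 - 155/211 = 2829988/211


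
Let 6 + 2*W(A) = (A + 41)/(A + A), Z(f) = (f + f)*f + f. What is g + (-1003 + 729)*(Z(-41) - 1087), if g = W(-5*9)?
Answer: -27545354/45 ≈ -6.1212e+5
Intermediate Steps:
Z(f) = f + 2*f² (Z(f) = (2*f)*f + f = 2*f² + f = f + 2*f²)
W(A) = -3 + (41 + A)/(4*A) (W(A) = -3 + ((A + 41)/(A + A))/2 = -3 + ((41 + A)/((2*A)))/2 = -3 + ((41 + A)*(1/(2*A)))/2 = -3 + ((41 + A)/(2*A))/2 = -3 + (41 + A)/(4*A))
g = -134/45 (g = (41 - (-55)*9)/(4*((-5*9))) = (¼)*(41 - 11*(-45))/(-45) = (¼)*(-1/45)*(41 + 495) = (¼)*(-1/45)*536 = -134/45 ≈ -2.9778)
g + (-1003 + 729)*(Z(-41) - 1087) = -134/45 + (-1003 + 729)*(-41*(1 + 2*(-41)) - 1087) = -134/45 - 274*(-41*(1 - 82) - 1087) = -134/45 - 274*(-41*(-81) - 1087) = -134/45 - 274*(3321 - 1087) = -134/45 - 274*2234 = -134/45 - 612116 = -27545354/45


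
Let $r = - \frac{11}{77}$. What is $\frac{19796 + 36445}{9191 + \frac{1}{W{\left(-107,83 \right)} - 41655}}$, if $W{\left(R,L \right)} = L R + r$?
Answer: $\frac{2210602497}{361260424} \approx 6.1191$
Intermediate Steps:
$r = - \frac{1}{7}$ ($r = \left(-11\right) \frac{1}{77} = - \frac{1}{7} \approx -0.14286$)
$W{\left(R,L \right)} = - \frac{1}{7} + L R$ ($W{\left(R,L \right)} = L R - \frac{1}{7} = - \frac{1}{7} + L R$)
$\frac{19796 + 36445}{9191 + \frac{1}{W{\left(-107,83 \right)} - 41655}} = \frac{19796 + 36445}{9191 + \frac{1}{\left(- \frac{1}{7} + 83 \left(-107\right)\right) - 41655}} = \frac{56241}{9191 + \frac{1}{\left(- \frac{1}{7} - 8881\right) - 41655}} = \frac{56241}{9191 + \frac{1}{- \frac{62168}{7} - 41655}} = \frac{56241}{9191 + \frac{1}{- \frac{353753}{7}}} = \frac{56241}{9191 - \frac{7}{353753}} = \frac{56241}{\frac{3251343816}{353753}} = 56241 \cdot \frac{353753}{3251343816} = \frac{2210602497}{361260424}$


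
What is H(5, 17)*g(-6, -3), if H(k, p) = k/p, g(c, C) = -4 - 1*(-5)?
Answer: 5/17 ≈ 0.29412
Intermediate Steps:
g(c, C) = 1 (g(c, C) = -4 + 5 = 1)
H(5, 17)*g(-6, -3) = (5/17)*1 = 5/17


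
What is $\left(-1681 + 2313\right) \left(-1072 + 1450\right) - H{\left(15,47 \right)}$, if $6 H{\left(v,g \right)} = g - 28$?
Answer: $\frac{1433357}{6} \approx 2.3889 \cdot 10^{5}$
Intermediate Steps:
$H{\left(v,g \right)} = - \frac{14}{3} + \frac{g}{6}$ ($H{\left(v,g \right)} = \frac{g - 28}{6} = \frac{-28 + g}{6} = - \frac{14}{3} + \frac{g}{6}$)
$\left(-1681 + 2313\right) \left(-1072 + 1450\right) - H{\left(15,47 \right)} = \left(-1681 + 2313\right) \left(-1072 + 1450\right) - \left(- \frac{14}{3} + \frac{1}{6} \cdot 47\right) = 632 \cdot 378 - \left(- \frac{14}{3} + \frac{47}{6}\right) = 238896 - \frac{19}{6} = \frac{1433357}{6}$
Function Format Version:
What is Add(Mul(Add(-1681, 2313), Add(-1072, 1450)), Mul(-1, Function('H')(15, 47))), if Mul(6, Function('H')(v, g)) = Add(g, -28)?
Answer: Rational(1433357, 6) ≈ 2.3889e+5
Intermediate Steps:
Function('H')(v, g) = Add(Rational(-14, 3), Mul(Rational(1, 6), g)) (Function('H')(v, g) = Mul(Rational(1, 6), Add(g, -28)) = Mul(Rational(1, 6), Add(-28, g)) = Add(Rational(-14, 3), Mul(Rational(1, 6), g)))
Add(Mul(Add(-1681, 2313), Add(-1072, 1450)), Mul(-1, Function('H')(15, 47))) = Add(Mul(Add(-1681, 2313), Add(-1072, 1450)), Mul(-1, Add(Rational(-14, 3), Mul(Rational(1, 6), 47)))) = Add(Mul(632, 378), Mul(-1, Add(Rational(-14, 3), Rational(47, 6)))) = Add(238896, Mul(-1, Rational(19, 6))) = Add(238896, Rational(-19, 6)) = Rational(1433357, 6)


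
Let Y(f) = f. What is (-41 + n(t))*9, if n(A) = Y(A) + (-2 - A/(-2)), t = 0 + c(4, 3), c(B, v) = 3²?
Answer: -531/2 ≈ -265.50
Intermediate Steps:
c(B, v) = 9
t = 9 (t = 0 + 9 = 9)
n(A) = -2 + 3*A/2 (n(A) = A + (-2 - A/(-2)) = A + (-2 - A*(-1)/2) = A + (-2 - (-1)*A/2) = A + (-2 + A/2) = -2 + 3*A/2)
(-41 + n(t))*9 = (-41 + (-2 + (3/2)*9))*9 = (-41 + (-2 + 27/2))*9 = (-41 + 23/2)*9 = -59/2*9 = -531/2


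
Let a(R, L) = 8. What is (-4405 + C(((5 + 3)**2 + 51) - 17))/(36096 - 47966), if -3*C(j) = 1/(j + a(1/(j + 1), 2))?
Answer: 1400791/3774660 ≈ 0.37110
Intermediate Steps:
C(j) = -1/(3*(8 + j)) (C(j) = -1/(3*(j + 8)) = -1/(3*(8 + j)))
(-4405 + C(((5 + 3)**2 + 51) - 17))/(36096 - 47966) = (-4405 - 1/(24 + 3*(((5 + 3)**2 + 51) - 17)))/(36096 - 47966) = (-4405 - 1/(24 + 3*((8**2 + 51) - 17)))/(-11870) = (-4405 - 1/(24 + 3*((64 + 51) - 17)))*(-1/11870) = (-4405 - 1/(24 + 3*(115 - 17)))*(-1/11870) = (-4405 - 1/(24 + 3*98))*(-1/11870) = (-4405 - 1/(24 + 294))*(-1/11870) = (-4405 - 1/318)*(-1/11870) = -1400791/318*(-1/11870) = 1400791/3774660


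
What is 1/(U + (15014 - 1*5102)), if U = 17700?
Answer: 1/27612 ≈ 3.6216e-5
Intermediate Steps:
1/(U + (15014 - 1*5102)) = 1/(17700 + (15014 - 1*5102)) = 1/(17700 + (15014 - 5102)) = 1/(17700 + 9912) = 1/27612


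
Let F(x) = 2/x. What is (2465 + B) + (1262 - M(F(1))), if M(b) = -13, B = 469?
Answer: 4209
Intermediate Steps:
(2465 + B) + (1262 - M(F(1))) = (2465 + 469) + (1262 - 1*(-13)) = 2934 + (1262 + 13) = 2934 + 1275 = 4209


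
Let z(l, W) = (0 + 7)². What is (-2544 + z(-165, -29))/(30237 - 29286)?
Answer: -2495/951 ≈ -2.6236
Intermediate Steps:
z(l, W) = 49 (z(l, W) = 7² = 49)
(-2544 + z(-165, -29))/(30237 - 29286) = (-2544 + 49)/(30237 - 29286) = -2495/951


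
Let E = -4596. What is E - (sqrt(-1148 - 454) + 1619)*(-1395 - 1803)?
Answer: 5172966 + 9594*I*sqrt(178) ≈ 5.173e+6 + 1.28e+5*I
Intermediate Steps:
E - (sqrt(-1148 - 454) + 1619)*(-1395 - 1803) = -4596 - (sqrt(-1148 - 454) + 1619)*(-1395 - 1803) = -4596 - (sqrt(-1602) + 1619)*(-3198) = -4596 - (3*I*sqrt(178) + 1619)*(-3198) = -4596 - (1619 + 3*I*sqrt(178))*(-3198) = -4596 - (-5177562 - 9594*I*sqrt(178)) = -4596 + (5177562 + 9594*I*sqrt(178)) = 5172966 + 9594*I*sqrt(178)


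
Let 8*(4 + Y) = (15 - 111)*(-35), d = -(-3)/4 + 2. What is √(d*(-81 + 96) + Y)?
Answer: √1829/2 ≈ 21.383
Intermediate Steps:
d = 11/4 (d = -(-3)/4 + 2 = -1*(-¾) + 2 = ¾ + 2 = 11/4 ≈ 2.7500)
Y = 416 (Y = -4 + ((15 - 111)*(-35))/8 = -4 + (-96*(-35))/8 = -4 + (⅛)*3360 = -4 + 420 = 416)
√(d*(-81 + 96) + Y) = √(11*(-81 + 96)/4 + 416) = √((11/4)*15 + 416) = √(165/4 + 416) = √(1829/4) = √1829/2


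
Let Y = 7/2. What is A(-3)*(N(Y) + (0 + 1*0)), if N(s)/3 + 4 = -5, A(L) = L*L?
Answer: -243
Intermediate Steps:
A(L) = L²
Y = 7/2 (Y = 7*(½) = 7/2 ≈ 3.5000)
N(s) = -27 (N(s) = -12 + 3*(-5) = -12 - 15 = -27)
A(-3)*(N(Y) + (0 + 1*0)) = (-3)²*(-27 + (0 + 1*0)) = 9*(-27 + (0 + 0)) = 9*(-27 + 0) = 9*(-27) = -243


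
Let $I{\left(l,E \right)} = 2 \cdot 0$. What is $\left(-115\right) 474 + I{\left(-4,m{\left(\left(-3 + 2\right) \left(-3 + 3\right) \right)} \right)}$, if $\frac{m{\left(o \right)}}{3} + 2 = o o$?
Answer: $-54510$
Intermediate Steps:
$m{\left(o \right)} = -6 + 3 o^{2}$ ($m{\left(o \right)} = -6 + 3 o o = -6 + 3 o^{2}$)
$I{\left(l,E \right)} = 0$
$\left(-115\right) 474 + I{\left(-4,m{\left(\left(-3 + 2\right) \left(-3 + 3\right) \right)} \right)} = \left(-115\right) 474 + 0 = -54510 + 0 = -54510$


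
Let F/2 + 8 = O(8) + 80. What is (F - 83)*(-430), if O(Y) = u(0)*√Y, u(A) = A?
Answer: -26230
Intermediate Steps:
O(Y) = 0 (O(Y) = 0*√Y = 0)
F = 144 (F = -16 + 2*(0 + 80) = -16 + 2*80 = -16 + 160 = 144)
(F - 83)*(-430) = (144 - 83)*(-430) = 61*(-430) = -26230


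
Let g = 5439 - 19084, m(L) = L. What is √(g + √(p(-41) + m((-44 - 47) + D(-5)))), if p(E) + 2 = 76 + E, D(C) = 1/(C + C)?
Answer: √(-1364500 + 10*I*√5810)/10 ≈ 0.032627 + 116.81*I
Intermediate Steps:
D(C) = 1/(2*C)
p(E) = 74 + E (p(E) = -2 + (76 + E) = 74 + E)
g = -13645
√(g + √(p(-41) + m((-44 - 47) + D(-5)))) = √(-13645 + √((74 - 41) + ((-44 - 47) + (½)/(-5)))) = √(-13645 + √(33 + (-91 + (½)*(-⅕)))) = √(-13645 + √(33 + (-91 - ⅒))) = √(-13645 + √(33 - 911/10)) = √(-13645 + √(-581/10)) = √(-13645 + I*√5810/10)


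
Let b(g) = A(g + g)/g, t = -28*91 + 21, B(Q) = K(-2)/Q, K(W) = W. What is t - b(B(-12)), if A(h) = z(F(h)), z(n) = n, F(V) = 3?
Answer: -2545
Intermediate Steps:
A(h) = 3
B(Q) = -2/Q
t = -2527 (t = -2548 + 21 = -2527)
b(g) = 3/g
t - b(B(-12)) = -2527 - 3/((-2/(-12))) = -2527 - 3/((-2*(-1/12))) = -2527 - 3/⅙ = -2527 - 3*6 = -2527 - 1*18 = -2527 - 18 = -2545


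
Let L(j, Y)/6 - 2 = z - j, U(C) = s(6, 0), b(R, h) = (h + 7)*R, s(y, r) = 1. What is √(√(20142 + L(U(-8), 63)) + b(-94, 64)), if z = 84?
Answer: √(-6674 + 2*√5163) ≈ 80.81*I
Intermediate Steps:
b(R, h) = R*(7 + h) (b(R, h) = (7 + h)*R = R*(7 + h))
U(C) = 1
L(j, Y) = 516 - 6*j (L(j, Y) = 12 + 6*(84 - j) = 12 + (504 - 6*j) = 516 - 6*j)
√(√(20142 + L(U(-8), 63)) + b(-94, 64)) = √(√(20142 + (516 - 6*1)) - 94*(7 + 64)) = √(√(20142 + (516 - 6)) - 94*71) = √(√(20142 + 510) - 6674) = √(√20652 - 6674) = √(2*√5163 - 6674) = √(-6674 + 2*√5163)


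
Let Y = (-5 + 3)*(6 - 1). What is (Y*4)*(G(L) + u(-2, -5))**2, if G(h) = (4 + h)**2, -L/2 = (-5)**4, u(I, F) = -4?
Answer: -96411740405760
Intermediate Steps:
Y = -10 (Y = -2*5 = -10)
L = -1250 (L = -2*(-5)**4 = -2*625 = -1250)
(Y*4)*(G(L) + u(-2, -5))**2 = (-10*4)*((4 - 1250)**2 - 4)**2 = -40*((-1246)**2 - 4)**2 = -40*(1552516 - 4)**2 = -40*1552512**2 = -40*2410293510144 = -96411740405760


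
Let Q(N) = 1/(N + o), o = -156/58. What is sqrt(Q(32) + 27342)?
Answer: sqrt(790184786)/170 ≈ 165.35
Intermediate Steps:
o = -78/29 (o = -156*1/58 = -78/29 ≈ -2.6897)
Q(N) = 1/(-78/29 + N) (Q(N) = 1/(N - 78/29) = 1/(-78/29 + N))
sqrt(Q(32) + 27342) = sqrt(29/(-78 + 29*32) + 27342) = sqrt(29/(-78 + 928) + 27342) = sqrt(29/850 + 27342) = sqrt(23240729/850) = sqrt(790184786)/170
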